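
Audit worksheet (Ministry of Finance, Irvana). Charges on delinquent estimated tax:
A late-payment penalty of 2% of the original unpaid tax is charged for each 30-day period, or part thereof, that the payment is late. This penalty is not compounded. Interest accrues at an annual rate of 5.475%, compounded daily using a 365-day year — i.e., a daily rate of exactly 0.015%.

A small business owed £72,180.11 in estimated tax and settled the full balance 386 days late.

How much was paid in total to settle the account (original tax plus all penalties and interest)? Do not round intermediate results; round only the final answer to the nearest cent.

Penalty periods: ⌈386/30⌉ = 13; penalty = 13 × 2% × £72,180.11 = £18,766.83…
Interest: £72,180.11 × ((1 + 0.00015)^386 − 1) = £72,180.11 × 0.05960443… = £4,302.2542…
Total = £72,180.11 + £18,766.8286 + £4,302.2542… = £95,249.19

£95,249.19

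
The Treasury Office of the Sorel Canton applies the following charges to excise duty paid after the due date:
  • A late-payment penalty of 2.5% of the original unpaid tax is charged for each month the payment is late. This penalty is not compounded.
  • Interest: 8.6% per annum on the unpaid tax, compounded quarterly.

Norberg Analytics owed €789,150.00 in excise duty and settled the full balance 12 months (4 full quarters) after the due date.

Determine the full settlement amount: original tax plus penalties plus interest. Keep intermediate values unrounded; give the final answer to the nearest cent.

€1,095,982.15

Late-payment penalty: 12 × 2.5% × €789,150.00 = €236,745.00
Interest (8.6%/yr ÷ 4 = 2.15%/quarter): €789,150.00 × ((1 + 0.0215)^4 − 1) = €70,087.1476…
Total = €789,150.00 + €236,745.0000 + €70,087.1476… = €1,095,982.15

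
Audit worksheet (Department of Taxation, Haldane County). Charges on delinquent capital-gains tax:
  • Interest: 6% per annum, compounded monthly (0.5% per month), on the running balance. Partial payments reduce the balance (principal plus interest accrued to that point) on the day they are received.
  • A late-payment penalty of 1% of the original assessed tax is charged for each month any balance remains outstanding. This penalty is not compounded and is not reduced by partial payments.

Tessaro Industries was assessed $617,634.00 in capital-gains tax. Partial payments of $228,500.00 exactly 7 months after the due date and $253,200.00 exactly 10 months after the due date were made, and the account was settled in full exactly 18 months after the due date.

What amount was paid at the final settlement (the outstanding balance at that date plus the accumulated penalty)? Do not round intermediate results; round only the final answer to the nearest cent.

$281,928.36

Balance at month 7: $617,634.0000 × (1 + 0.005)^7 = $639,578.1636…
After $228,500.00 payment: $639,578.1636… − $228,500.00 = $411,078.1636…
Balance at month 10: $411,078.1636… × (1 + 0.005)^3 = $417,275.2183…
After $253,200.00 payment: $417,275.2183… − $253,200.00 = $164,075.2183…
Balance at month 18: $164,075.2183… × (1 + 0.005)^8 = $170,754.2354…
Penalty: 18 × 1% × $617,634.00 = $111,174.12
Final settlement = outstanding balance + penalty = $170,754.2354… + $111,174.12 = $281,928.36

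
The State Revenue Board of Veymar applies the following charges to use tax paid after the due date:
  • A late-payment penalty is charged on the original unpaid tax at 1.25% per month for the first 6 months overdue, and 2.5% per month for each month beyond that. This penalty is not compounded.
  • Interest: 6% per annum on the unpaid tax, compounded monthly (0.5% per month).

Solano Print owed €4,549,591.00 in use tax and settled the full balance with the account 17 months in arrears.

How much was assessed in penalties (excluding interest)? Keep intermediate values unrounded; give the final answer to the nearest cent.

Penalty, months 1–6: 6 × 1.25% × €4,549,591.00 = €341,219.33…
Penalty, months 7–17: 11 × 2.5% × €4,549,591.00 = €1,251,137.53…
Total penalty = €341,219.33… + €1,251,137.53… = €1,592,356.85

€1,592,356.85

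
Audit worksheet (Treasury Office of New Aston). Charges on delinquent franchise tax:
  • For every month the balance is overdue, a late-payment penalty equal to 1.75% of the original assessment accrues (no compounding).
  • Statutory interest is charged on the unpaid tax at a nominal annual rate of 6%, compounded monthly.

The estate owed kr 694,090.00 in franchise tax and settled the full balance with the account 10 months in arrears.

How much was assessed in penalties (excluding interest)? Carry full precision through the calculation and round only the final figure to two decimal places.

Late-payment penalty = 1.75% × kr 694,090.00 × 10 mo = kr 121,465.75

kr 121,465.75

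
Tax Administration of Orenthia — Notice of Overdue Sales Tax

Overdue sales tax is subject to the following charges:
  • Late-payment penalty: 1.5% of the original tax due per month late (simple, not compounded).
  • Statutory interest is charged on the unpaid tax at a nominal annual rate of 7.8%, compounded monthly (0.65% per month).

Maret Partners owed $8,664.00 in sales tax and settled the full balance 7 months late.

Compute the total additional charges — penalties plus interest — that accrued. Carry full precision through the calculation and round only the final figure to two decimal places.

Late-payment penalty = 1.5% × $8,664.00 × 7 mo = $909.72
Interest: $8,664.00 × ((1 + 0.0065)^7 − 1) = $8,664.00 × 0.0463969… = $401.9830…
Penalties + interest = $909.7200 + $401.9830… = $1,311.70

$1,311.70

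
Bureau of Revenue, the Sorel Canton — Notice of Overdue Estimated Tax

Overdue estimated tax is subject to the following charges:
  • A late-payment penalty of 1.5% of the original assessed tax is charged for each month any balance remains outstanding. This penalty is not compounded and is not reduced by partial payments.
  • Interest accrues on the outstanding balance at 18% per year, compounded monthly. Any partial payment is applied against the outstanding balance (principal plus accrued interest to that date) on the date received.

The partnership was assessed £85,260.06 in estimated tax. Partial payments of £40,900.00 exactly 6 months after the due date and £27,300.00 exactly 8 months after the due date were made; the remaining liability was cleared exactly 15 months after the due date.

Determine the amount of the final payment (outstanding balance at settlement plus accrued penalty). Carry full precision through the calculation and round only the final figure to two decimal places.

Monthly rate = 18% ÷ 12 = 1.5%
Balance at month 6: £85,260.0600 × (1 + 0.015)^6 = £93,227.0383…
After £40,900.00 payment: £93,227.0383… − £40,900.00 = £52,327.0383…
Balance at month 8: £52,327.0383… × (1 + 0.015)^2 = £53,908.6230…
After £27,300.00 payment: £53,908.6230… − £27,300.00 = £26,608.6230…
Balance at month 15: £26,608.6230… × (1 + 0.015)^7 = £29,531.4449…
Penalty: 15 × 1.5% × £85,260.06 = £19,183.51…
Final settlement = outstanding balance + penalty = £29,531.4449… + £19,183.51… = £48,714.96

£48,714.96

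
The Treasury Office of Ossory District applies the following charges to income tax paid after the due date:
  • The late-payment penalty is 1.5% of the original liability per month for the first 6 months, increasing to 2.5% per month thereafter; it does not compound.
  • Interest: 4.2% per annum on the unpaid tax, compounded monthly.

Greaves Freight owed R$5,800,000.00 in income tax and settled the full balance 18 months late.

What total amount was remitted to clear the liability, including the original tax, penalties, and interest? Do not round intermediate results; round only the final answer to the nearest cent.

Penalty, months 1–6: 6 × 1.5% × R$5,800,000.00 = R$522,000.00
Penalty, months 7–18: 12 × 2.5% × R$5,800,000.00 = R$1,740,000.00
Interest (4.2%/yr ÷ 12 = 0.35%/month): R$5,800,000.00 × ((1 + 0.0035)^18 − 1) = R$376,476.2584…
Total = R$5,800,000.00 + R$2,262,000.0000 + R$376,476.2584… = R$8,438,476.26

R$8,438,476.26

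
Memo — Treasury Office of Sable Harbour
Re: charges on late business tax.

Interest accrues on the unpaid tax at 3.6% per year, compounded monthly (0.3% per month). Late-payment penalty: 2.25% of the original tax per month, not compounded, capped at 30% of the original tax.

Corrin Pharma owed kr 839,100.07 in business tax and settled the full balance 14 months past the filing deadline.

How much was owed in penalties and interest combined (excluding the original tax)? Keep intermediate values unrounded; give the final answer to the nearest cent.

Penalty (uncapped): 14 × 2.25% × kr 839,100.07 = kr 264,316.52…; cap = 30% × kr 839,100.07 = kr 251,730.02… → penalty = kr 251,730.02…
Interest: kr 839,100.07 × ((1 + 0.003)^14 − 1) = kr 839,100.07 × 0.0428289… = kr 35,937.7410…
Penalties + interest = kr 251,730.0210 + kr 35,937.7410… = kr 287,667.76

kr 287,667.76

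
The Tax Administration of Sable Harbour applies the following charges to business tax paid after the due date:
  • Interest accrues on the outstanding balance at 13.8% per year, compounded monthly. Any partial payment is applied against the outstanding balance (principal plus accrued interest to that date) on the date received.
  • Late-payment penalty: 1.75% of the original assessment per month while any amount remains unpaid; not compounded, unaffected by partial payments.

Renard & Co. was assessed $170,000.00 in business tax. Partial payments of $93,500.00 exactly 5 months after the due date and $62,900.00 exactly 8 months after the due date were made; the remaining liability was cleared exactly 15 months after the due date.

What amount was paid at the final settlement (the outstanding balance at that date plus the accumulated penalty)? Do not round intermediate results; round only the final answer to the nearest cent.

Monthly rate = 13.8% ÷ 12 = 1.15%
Balance at month 5: $170,000.0000 × (1 + 0.0115)^5 = $180,002.4254…
After $93,500.00 payment: $180,002.4254… − $93,500.00 = $86,502.4254…
Balance at month 8: $86,502.4254… × (1 + 0.0115)^3 = $89,521.2105…
After $62,900.00 payment: $89,521.2105… − $62,900.00 = $26,621.2105…
Balance at month 15: $26,621.2105… × (1 + 0.0115)^7 = $28,839.5851…
Penalty: 15 × 1.75% × $170,000.00 = $44,625.00
Final settlement = outstanding balance + penalty = $28,839.5851… + $44,625.00 = $73,464.59

$73,464.59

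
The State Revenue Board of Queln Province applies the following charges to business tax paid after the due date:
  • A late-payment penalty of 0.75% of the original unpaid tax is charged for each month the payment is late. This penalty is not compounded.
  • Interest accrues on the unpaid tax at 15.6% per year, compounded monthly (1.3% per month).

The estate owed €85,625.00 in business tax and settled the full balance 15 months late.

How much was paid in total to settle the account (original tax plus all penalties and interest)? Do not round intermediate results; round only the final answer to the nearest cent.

Late-payment penalty: 15 × 0.75% × €85,625.00 = €9,632.81…
Interest: €85,625.00 × ((1 + 0.013)^15 − 1) = €85,625.00 × 0.2137848… = €18,305.3201…
Total = €85,625.00 + €9,632.8125 + €18,305.3201… = €113,563.13

€113,563.13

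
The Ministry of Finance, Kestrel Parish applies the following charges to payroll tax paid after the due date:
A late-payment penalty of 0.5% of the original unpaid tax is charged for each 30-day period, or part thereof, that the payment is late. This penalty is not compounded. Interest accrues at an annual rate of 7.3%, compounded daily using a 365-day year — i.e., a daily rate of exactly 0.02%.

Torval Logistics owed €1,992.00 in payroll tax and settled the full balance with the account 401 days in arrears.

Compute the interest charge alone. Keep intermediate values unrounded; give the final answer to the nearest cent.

€166.32

Interest: €1,992.00 × ((1 + 0.0002)^401 − 1) = €1,992.00 × 0.08349506… = €166.3222…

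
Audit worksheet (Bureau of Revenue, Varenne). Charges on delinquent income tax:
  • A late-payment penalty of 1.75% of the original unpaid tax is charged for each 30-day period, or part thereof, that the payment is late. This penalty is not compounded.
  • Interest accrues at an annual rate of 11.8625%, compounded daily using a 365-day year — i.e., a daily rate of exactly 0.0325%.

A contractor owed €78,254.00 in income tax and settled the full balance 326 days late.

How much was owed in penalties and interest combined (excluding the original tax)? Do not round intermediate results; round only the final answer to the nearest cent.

Penalty periods: ⌈326/30⌉ = 11; penalty = 11 × 1.75% × €78,254.00 = €15,063.90…
Interest: €78,254.00 × ((1 + 0.000325)^326 − 1) = €78,254.00 × 0.11174715… = €8,744.6615…
Penalties + interest = €15,063.8950 + €8,744.6615… = €23,808.56

€23,808.56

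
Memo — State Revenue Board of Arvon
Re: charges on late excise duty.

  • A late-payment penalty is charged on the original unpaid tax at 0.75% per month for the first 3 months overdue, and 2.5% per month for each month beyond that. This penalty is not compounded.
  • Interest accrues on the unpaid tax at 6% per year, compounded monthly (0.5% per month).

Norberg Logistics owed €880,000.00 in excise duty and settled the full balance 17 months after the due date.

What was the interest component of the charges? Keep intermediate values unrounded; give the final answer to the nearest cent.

€77,868.13

Interest: €880,000.00 × ((1 + 0.005)^17 − 1) = €880,000.00 × 0.0884865… = €77,868.1262…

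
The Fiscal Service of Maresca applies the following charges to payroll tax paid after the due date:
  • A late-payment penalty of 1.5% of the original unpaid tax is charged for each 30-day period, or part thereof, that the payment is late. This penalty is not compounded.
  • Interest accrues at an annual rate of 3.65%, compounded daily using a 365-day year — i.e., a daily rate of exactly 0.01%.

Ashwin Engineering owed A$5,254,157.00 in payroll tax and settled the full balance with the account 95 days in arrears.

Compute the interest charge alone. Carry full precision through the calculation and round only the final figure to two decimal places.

A$50,149.82

Interest: A$5,254,157.00 × ((1 + 0.0001)^95 − 1) = A$5,254,157.00 × 0.00954479… = A$50,149.8185…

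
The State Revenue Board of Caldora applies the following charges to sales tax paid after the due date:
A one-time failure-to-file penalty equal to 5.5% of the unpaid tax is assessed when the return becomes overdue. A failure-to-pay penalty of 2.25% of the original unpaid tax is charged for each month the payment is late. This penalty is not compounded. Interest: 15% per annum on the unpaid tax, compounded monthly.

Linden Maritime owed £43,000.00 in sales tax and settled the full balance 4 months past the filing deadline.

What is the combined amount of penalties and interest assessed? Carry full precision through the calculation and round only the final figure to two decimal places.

Failure-to-file penalty: 5.5% × £43,000.00 = £2,365.00
Failure-to-pay penalty = 2.25% × £43,000.00 × 4 mo = £3,870.00
Interest (15%/yr ÷ 12 = 1.25%/month): £43,000.00 × ((1 + 0.0125)^4 − 1) = £2,190.6495…
Penalties + interest = £6,235.0000 + £2,190.6495… = £8,425.65

£8,425.65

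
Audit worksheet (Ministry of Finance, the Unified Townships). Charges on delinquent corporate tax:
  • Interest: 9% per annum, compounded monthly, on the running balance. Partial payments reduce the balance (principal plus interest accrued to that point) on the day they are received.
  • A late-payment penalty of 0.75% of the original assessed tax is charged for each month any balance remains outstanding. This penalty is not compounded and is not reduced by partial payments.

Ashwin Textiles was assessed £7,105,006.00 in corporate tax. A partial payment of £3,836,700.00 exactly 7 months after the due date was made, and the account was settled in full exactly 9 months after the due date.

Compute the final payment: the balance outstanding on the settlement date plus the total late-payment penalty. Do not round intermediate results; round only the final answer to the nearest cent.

£4,184,357.77

Monthly rate = 9% ÷ 12 = 0.75%
Balance at month 7: £7,105,006.0000 × (1 + 0.0075)^7 = £7,486,517.3036…
After £3,836,700.00 payment: £7,486,517.3036… − £3,836,700.00 = £3,649,817.3036…
Balance at month 9: £3,649,817.3036… × (1 + 0.0075)^2 = £3,704,769.8653…
Penalty: 9 × 0.75% × £7,105,006.00 = £479,587.91…
Final settlement = outstanding balance + penalty = £3,704,769.8653… + £479,587.91… = £4,184,357.77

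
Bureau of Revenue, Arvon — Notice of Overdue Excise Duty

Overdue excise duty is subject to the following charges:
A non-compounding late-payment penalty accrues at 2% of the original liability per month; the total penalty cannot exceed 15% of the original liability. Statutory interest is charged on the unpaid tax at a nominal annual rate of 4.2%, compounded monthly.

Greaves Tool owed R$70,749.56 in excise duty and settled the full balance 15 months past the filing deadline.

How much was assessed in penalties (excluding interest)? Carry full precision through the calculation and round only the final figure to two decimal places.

R$10,612.43

Penalty (uncapped): 15 × 2% × R$70,749.56 = R$21,224.87…; cap = 15% × R$70,749.56 = R$10,612.43… → penalty = R$10,612.43…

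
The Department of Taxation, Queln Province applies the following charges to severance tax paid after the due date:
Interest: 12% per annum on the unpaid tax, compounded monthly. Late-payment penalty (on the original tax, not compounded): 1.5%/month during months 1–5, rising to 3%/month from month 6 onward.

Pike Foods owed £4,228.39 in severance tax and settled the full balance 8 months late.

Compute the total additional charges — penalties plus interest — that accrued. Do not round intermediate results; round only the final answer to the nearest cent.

£1,048.03

Penalty, months 1–5: 5 × 1.5% × £4,228.39 = £317.13…
Penalty, months 6–8: 3 × 3% × £4,228.39 = £380.56…
Interest (12%/yr ÷ 12 = 1%/month): £4,228.39 × ((1 + 0.01)^8 − 1) = £350.3505…
Penalties + interest = £697.6844… + £350.3505… = £1,048.03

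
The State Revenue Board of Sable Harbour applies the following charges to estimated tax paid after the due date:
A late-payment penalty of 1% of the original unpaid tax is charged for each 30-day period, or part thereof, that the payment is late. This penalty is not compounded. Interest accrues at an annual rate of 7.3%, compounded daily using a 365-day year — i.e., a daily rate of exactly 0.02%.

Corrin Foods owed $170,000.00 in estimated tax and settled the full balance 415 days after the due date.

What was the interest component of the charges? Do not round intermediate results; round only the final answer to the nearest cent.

$14,710.57

Interest: $170,000.00 × ((1 + 0.0002)^415 − 1) = $170,000.00 × 0.08653279… = $14,710.5746…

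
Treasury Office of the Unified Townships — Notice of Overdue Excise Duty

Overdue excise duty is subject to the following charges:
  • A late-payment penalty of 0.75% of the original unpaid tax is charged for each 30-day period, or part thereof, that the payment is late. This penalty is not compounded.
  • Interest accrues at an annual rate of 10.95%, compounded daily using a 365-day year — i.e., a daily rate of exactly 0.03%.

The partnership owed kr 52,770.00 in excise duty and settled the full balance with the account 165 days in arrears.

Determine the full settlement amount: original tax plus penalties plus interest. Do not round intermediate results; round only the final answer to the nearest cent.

Penalty periods: ⌈165/30⌉ = 6; penalty = 6 × 0.75% × kr 52,770.00 = kr 2,374.65
Interest: kr 52,770.00 × ((1 + 0.0003)^165 − 1) = kr 52,770.00 × 0.05073779… = kr 2,677.4333…
Total = kr 52,770.00 + kr 2,374.6500 + kr 2,677.4333… = kr 57,822.08

kr 57,822.08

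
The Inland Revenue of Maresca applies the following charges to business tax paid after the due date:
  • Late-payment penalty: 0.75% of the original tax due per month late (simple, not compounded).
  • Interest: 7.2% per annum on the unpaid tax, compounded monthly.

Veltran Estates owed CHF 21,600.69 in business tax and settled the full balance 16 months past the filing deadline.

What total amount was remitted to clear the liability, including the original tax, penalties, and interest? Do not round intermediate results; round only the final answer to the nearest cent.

Late-payment penalty: 16 × 0.75% × CHF 21,600.69 = CHF 2,592.08…
Interest (7.2%/yr ÷ 12 = 0.6%/month): CHF 21,600.69 × ((1 + 0.006)^16 − 1) = CHF 2,169.6457…
Total = CHF 21,600.69 + CHF 2,592.0828 + CHF 2,169.6457… = CHF 26,362.42

CHF 26,362.42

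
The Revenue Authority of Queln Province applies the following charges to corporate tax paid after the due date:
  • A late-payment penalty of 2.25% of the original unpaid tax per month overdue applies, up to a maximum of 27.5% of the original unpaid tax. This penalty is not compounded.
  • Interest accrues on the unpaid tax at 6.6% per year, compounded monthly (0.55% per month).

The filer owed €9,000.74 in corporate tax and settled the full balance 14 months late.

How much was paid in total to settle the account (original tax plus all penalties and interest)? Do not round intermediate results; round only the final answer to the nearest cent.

€12,194.33

Penalty (uncapped): 14 × 2.25% × €9,000.74 = €2,835.23…; cap = 27.5% × €9,000.74 = €2,475.20… → penalty = €2,475.20…
Interest: €9,000.74 × ((1 + 0.0055)^14 − 1) = €9,000.74 × 0.0798142… = €718.3872…
Total = €9,000.74 + €2,475.2035 + €718.3872… = €12,194.33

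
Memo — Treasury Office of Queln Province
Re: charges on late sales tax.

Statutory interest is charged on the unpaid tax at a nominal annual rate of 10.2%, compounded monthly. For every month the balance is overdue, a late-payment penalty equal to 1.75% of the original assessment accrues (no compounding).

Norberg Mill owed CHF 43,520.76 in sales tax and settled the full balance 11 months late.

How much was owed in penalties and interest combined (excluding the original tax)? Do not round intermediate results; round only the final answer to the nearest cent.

Late-payment penalty: 11 × 1.75% × CHF 43,520.76 = CHF 8,377.75…
Interest (10.2%/yr ÷ 12 = 0.85%/month): CHF 43,520.76 × ((1 + 0.0085)^11 − 1) = CHF 4,246.6175…
Penalties + interest = CHF 8,377.7463 + CHF 4,246.6175… = CHF 12,624.36

CHF 12,624.36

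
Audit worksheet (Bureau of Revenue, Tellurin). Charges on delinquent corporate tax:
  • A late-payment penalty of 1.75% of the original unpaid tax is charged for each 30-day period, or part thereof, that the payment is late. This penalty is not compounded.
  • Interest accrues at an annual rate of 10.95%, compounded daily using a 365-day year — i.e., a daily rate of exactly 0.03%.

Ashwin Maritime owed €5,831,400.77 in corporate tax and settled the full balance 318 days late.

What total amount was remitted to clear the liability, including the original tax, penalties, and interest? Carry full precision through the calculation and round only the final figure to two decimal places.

Penalty periods: ⌈318/30⌉ = 11; penalty = 11 × 1.75% × €5,831,400.77 = €1,122,544.65…
Interest: €5,831,400.77 × ((1 + 0.0003)^318 − 1) = €5,831,400.77 × 0.10008307… = €583,624.4769…
Total = €5,831,400.77 + €1,122,544.6482… + €583,624.4769… = €7,537,569.90

€7,537,569.90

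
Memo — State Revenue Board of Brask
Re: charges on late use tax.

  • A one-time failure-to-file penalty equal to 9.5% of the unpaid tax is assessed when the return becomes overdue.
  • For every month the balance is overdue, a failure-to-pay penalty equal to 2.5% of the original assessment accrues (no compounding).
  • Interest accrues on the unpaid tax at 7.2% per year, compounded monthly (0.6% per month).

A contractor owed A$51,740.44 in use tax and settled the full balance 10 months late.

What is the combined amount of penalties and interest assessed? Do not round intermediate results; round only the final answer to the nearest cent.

Failure-to-file penalty: 9.5% × A$51,740.44 = A$4,915.34…
Failure-to-pay penalty: 10 × 2.5% × A$51,740.44 = A$12,935.11
Interest: A$51,740.44 × ((1 + 0.006)^10 − 1) = A$51,740.44 × 0.0616462… = A$3,189.6012…
Penalties + interest = A$17,850.4518 + A$3,189.6012… = A$21,040.05

A$21,040.05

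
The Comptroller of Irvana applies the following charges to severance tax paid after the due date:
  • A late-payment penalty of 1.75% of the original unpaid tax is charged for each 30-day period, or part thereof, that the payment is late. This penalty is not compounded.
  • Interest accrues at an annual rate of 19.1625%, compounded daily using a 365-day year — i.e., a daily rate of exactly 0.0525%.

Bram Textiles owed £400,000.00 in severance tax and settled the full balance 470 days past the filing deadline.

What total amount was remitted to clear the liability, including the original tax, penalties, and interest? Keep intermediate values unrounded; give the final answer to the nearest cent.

£623,910.50

Penalty periods: ⌈470/30⌉ = 16; penalty = 16 × 1.75% × £400,000.00 = £112,000.00
Interest: £400,000.00 × ((1 + 0.000525)^470 − 1) = £400,000.00 × 0.27977624… = £111,910.4963…
Total = £400,000.00 + £112,000.0000 + £111,910.4963… = £623,910.50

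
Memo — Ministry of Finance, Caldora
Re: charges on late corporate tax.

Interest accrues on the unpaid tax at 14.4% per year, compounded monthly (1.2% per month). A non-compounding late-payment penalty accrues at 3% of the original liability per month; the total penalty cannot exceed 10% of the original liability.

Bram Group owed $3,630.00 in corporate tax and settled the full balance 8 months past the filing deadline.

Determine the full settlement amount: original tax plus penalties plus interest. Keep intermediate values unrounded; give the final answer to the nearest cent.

$4,356.47

Penalty (uncapped): 8 × 3% × $3,630.00 = $871.20; cap = 10% × $3,630.00 = $363.00 → penalty = $363.00
Interest: $3,630.00 × ((1 + 0.012)^8 − 1) = $3,630.00 × 0.1001302… = $363.4727…
Total = $3,630.00 + $363.0000 + $363.4727… = $4,356.47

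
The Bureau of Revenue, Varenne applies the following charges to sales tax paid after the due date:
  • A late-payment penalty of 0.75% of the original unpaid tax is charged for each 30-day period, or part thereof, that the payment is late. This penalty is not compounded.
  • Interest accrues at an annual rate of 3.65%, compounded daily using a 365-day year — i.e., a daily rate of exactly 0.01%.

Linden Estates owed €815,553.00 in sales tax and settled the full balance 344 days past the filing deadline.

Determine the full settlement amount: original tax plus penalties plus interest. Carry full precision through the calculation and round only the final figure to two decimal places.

€917,494.47

Penalty periods: ⌈344/30⌉ = 12; penalty = 12 × 0.75% × €815,553.00 = €73,399.77
Interest: €815,553.00 × ((1 + 0.0001)^344 − 1) = €815,553.00 × 0.03499674… = €28,541.6990…
Total = €815,553.00 + €73,399.7700 + €28,541.6990… = €917,494.47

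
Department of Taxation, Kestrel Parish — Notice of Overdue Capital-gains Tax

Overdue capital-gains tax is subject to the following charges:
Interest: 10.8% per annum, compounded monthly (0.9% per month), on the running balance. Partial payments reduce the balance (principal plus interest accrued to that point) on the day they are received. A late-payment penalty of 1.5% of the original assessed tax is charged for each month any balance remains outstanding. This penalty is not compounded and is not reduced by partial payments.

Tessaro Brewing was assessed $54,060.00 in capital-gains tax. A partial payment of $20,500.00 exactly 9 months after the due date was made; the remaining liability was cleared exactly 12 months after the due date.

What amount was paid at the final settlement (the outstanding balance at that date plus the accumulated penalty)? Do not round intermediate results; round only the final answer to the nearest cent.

$48,868.64

Balance at month 9: $54,060.0000 × (1 + 0.009)^9 = $58,599.8545…
After $20,500.00 payment: $58,599.8545… − $20,500.00 = $38,099.8545…
Balance at month 12: $38,099.8545… × (1 + 0.009)^3 = $39,137.8366…
Penalty: 12 × 1.5% × $54,060.00 = $9,730.80
Final settlement = outstanding balance + penalty = $39,137.8366… + $9,730.80 = $48,868.64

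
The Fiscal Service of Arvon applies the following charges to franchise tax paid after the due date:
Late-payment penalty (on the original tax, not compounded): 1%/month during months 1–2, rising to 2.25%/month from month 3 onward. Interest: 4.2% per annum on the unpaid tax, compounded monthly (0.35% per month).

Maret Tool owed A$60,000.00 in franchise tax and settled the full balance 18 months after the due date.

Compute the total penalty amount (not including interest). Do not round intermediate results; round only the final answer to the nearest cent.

Penalty, months 1–2: 2 × 1% × A$60,000.00 = A$1,200.00
Penalty, months 3–18: 16 × 2.25% × A$60,000.00 = A$21,600.00
Total penalty = A$1,200.00 + A$21,600.00 = A$22,800.00

A$22,800.00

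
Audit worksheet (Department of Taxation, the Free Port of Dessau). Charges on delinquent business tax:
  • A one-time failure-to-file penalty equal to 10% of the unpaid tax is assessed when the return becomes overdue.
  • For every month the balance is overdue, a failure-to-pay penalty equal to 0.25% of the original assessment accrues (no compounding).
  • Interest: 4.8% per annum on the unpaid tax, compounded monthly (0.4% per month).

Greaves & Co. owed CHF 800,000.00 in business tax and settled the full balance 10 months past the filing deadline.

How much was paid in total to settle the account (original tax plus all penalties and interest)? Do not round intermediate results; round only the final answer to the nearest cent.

CHF 932,582.19

Failure-to-file penalty: 10% × CHF 800,000.00 = CHF 80,000.00
Failure-to-pay penalty: 10 × 0.25% × CHF 800,000.00 = CHF 20,000.00
Interest: CHF 800,000.00 × ((1 + 0.004)^10 − 1) = CHF 800,000.00 × 0.0407277… = CHF 32,582.1872…
Total = CHF 800,000.00 + CHF 100,000.0000 + CHF 32,582.1872… = CHF 932,582.19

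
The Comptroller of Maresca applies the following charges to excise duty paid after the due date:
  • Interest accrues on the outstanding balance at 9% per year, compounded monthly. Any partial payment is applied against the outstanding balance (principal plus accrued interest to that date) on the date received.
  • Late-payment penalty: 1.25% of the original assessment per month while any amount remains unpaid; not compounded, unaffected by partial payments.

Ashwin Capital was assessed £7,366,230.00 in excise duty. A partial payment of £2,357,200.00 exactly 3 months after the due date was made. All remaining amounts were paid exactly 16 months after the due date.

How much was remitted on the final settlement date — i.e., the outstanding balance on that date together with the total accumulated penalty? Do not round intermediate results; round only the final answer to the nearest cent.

Monthly rate = 9% ÷ 12 = 0.75%
Balance at month 3: £7,366,230.0000 × (1 + 0.0075)^3 = £7,533,216.3339…
After £2,357,200.00 payment: £7,533,216.3339… − £2,357,200.00 = £5,176,016.3339…
Balance at month 16: £5,176,016.3339… × (1 + 0.0075)^13 = £5,704,024.0863…
Penalty: 16 × 1.25% × £7,366,230.00 = £1,473,246.00
Final settlement = outstanding balance + penalty = £5,704,024.0863… + £1,473,246.00 = £7,177,270.09

£7,177,270.09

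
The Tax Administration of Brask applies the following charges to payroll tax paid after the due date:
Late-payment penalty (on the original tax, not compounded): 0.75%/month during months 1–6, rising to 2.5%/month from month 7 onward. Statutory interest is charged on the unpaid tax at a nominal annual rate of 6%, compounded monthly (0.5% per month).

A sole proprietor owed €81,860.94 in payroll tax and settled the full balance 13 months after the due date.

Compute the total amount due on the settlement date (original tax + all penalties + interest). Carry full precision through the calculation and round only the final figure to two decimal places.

€105,353.90

Penalty, months 1–6: 6 × 0.75% × €81,860.94 = €3,683.74…
Penalty, months 7–13: 7 × 2.5% × €81,860.94 = €14,325.66…
Interest: €81,860.94 × ((1 + 0.005)^13 − 1) = €81,860.94 × 0.0669862… = €5,483.5534…
Total = €81,860.94 + €18,009.4068 + €5,483.5534… = €105,353.90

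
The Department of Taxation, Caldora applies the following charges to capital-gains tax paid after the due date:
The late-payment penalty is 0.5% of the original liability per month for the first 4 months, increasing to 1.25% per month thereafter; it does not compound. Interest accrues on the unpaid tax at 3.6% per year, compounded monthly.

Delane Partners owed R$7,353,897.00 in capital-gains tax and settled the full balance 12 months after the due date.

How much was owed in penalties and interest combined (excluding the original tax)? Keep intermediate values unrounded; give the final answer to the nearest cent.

R$1,151,620.13

Penalty, months 1–4: 4 × 0.5% × R$7,353,897.00 = R$147,077.94
Penalty, months 5–12: 8 × 1.25% × R$7,353,897.00 = R$735,389.70
Interest (3.6%/yr ÷ 12 = 0.3%/month): R$7,353,897.00 × ((1 + 0.003)^12 − 1) = R$269,152.4852…
Penalties + interest = R$882,467.6400 + R$269,152.4852… = R$1,151,620.13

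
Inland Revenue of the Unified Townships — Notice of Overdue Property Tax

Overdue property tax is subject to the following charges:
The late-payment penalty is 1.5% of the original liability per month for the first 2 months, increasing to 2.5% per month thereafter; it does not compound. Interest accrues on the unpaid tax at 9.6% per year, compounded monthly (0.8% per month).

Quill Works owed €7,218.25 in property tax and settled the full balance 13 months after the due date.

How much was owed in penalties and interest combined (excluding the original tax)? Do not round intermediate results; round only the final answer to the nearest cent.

€2,989.38

Penalty, months 1–2: 2 × 1.5% × €7,218.25 = €216.55…
Penalty, months 3–13: 11 × 2.5% × €7,218.25 = €1,985.02…
Interest: €7,218.25 × ((1 + 0.008)^13 − 1) = €7,218.25 × 0.1091414… = €787.8099…
Penalties + interest = €2,201.5663… + €787.8099… = €2,989.38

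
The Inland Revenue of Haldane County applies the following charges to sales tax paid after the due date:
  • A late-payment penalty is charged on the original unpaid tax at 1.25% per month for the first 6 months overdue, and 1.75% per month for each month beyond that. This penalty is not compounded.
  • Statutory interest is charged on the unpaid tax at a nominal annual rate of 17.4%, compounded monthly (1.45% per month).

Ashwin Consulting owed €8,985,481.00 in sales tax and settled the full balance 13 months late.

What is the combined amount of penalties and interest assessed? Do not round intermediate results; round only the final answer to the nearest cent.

Penalty, months 1–6: 6 × 1.25% × €8,985,481.00 = €673,911.08…
Penalty, months 7–13: 7 × 1.75% × €8,985,481.00 = €1,100,721.42…
Interest: €8,985,481.00 × ((1 + 0.0145)^13 − 1) = €8,985,481.00 × 0.2058039… = €1,849,246.6242…
Penalties + interest = €1,774,632.4975 + €1,849,246.6242… = €3,623,879.12

€3,623,879.12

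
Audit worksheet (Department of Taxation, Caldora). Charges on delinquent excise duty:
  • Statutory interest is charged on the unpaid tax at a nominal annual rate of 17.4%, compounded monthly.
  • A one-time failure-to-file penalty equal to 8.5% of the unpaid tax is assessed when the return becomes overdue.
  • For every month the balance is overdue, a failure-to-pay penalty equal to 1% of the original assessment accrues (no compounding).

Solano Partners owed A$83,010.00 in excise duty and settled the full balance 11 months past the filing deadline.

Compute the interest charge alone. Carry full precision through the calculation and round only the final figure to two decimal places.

A$14,242.99

Interest (17.4%/yr ÷ 12 = 1.45%/month): A$83,010.00 × ((1 + 0.0145)^11 − 1) = A$14,242.9937…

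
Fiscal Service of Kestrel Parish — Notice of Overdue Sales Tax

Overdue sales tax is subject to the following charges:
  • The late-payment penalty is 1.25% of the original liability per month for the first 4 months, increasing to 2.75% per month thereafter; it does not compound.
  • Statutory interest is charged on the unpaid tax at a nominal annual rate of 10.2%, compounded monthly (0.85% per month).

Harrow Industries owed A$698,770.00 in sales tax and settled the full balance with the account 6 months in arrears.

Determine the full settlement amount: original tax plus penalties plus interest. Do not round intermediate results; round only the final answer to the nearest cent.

Penalty, months 1–4: 4 × 1.25% × A$698,770.00 = A$34,938.50
Penalty, months 5–6: 2 × 2.75% × A$698,770.00 = A$38,432.35
Interest: A$698,770.00 × ((1 + 0.0085)^6 − 1) = A$698,770.00 × 0.0520961… = A$36,403.1995…
Total = A$698,770.00 + A$73,370.8500 + A$36,403.1995… = A$808,544.05

A$808,544.05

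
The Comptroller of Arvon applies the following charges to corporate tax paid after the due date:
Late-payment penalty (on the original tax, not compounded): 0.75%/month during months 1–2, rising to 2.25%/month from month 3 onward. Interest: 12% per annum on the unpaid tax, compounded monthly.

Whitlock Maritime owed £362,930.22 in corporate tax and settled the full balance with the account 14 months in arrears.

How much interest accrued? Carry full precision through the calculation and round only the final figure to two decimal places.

£54,248.71

Interest (12%/yr ÷ 12 = 1%/month): £362,930.22 × ((1 + 0.01)^14 − 1) = £54,248.7091…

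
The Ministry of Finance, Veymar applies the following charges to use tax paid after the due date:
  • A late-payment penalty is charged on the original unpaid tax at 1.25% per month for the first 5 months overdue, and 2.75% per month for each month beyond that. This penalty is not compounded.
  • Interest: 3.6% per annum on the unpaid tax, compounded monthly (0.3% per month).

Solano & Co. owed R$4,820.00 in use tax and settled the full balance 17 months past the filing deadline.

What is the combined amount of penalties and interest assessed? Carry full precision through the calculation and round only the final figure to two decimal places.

Penalty, months 1–5: 5 × 1.25% × R$4,820.00 = R$301.25
Penalty, months 6–17: 12 × 2.75% × R$4,820.00 = R$1,590.60
Interest: R$4,820.00 × ((1 + 0.003)^17 − 1) = R$4,820.00 × 0.0522426… = R$251.8091…
Penalties + interest = R$1,891.8500 + R$251.8091… = R$2,143.66

R$2,143.66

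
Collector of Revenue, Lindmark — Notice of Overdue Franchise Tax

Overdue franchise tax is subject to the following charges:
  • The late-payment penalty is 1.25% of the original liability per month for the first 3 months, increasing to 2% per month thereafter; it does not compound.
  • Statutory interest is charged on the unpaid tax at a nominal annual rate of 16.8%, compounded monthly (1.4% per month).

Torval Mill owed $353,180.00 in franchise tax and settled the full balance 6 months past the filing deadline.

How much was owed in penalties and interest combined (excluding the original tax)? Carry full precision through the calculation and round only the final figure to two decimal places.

Penalty, months 1–3: 3 × 1.25% × $353,180.00 = $13,244.25
Penalty, months 4–6: 3 × 2% × $353,180.00 = $21,190.80
Interest: $353,180.00 × ((1 + 0.014)^6 − 1) = $353,180.00 × 0.0869955… = $30,725.0564…
Penalties + interest = $34,435.0500 + $30,725.0564… = $65,160.11

$65,160.11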